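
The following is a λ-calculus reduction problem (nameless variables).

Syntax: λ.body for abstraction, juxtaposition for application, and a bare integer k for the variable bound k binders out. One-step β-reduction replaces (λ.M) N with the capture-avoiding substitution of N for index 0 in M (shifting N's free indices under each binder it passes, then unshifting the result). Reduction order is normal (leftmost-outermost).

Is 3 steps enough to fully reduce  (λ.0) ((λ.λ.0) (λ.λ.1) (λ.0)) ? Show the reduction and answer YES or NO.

Answer: YES — reaches normal form λ.0 in 3 ≤ 3 steps

Derivation:
  start: (λ.0) ((λ.λ.0) (λ.λ.1) (λ.0))
  step 1: (λ.λ.0) (λ.λ.1) (λ.0)
  step 2: (λ.0) (λ.0)
  step 3: λ.0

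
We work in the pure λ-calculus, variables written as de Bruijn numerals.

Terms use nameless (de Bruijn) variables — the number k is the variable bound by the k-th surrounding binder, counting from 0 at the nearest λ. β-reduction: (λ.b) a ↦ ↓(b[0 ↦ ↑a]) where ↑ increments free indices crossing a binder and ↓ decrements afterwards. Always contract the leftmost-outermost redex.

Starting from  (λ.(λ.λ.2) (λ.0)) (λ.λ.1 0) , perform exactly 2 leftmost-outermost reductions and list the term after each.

Answer: after 2 steps: λ.λ.λ.1 0

Derivation:
  start: (λ.(λ.λ.2) (λ.0)) (λ.λ.1 0)
  →1  (λ.λ.λ.λ.1 0) (λ.0)
  →2  λ.λ.λ.1 0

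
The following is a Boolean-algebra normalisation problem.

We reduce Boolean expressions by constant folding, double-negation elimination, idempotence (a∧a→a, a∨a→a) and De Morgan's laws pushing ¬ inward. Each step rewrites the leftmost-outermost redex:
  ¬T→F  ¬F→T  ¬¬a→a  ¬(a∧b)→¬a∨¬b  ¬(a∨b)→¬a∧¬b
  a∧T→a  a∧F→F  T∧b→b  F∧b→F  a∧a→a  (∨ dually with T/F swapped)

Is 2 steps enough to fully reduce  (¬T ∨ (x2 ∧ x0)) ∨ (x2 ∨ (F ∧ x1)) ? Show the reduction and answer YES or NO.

  start: (¬T ∨ (x2 ∧ x0)) ∨ (x2 ∨ (F ∧ x1))
  [1] (F ∨ (x2 ∧ x0)) ∨ (x2 ∨ (F ∧ x1))
  [2] (x2 ∧ x0) ∨ (x2 ∨ (F ∧ x1))

Answer: NO — after 2 steps the term is (x2 ∧ x0) ∨ (x2 ∨ (F ∧ x1)), not yet normal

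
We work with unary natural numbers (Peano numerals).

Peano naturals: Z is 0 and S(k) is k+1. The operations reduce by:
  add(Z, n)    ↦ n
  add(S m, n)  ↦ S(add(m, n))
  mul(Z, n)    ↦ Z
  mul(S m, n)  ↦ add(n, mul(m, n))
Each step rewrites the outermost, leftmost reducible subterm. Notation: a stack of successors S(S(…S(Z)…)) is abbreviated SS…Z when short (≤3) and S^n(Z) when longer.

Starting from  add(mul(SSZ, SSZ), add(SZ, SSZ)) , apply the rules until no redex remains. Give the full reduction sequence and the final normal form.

  start: add(mul(SSZ, SSZ), add(SZ, SSZ))
  [1] add(add(SSZ, mul(SZ, SSZ)), add(SZ, SSZ))
  [2] add(S(add(SZ, mul(SZ, SSZ))), add(SZ, SSZ))
  [3] S(add(add(SZ, mul(SZ, SSZ)), add(SZ, SSZ)))
  [4] S(add(S(add(Z, mul(SZ, SSZ))), add(SZ, SSZ)))
  [5] S(S(add(add(Z, mul(SZ, SSZ)), add(SZ, SSZ))))
  [6] S(S(add(mul(SZ, SSZ), add(SZ, SSZ))))
  [7] S(S(add(add(SSZ, mul(Z, SSZ)), add(SZ, SSZ))))
  [8] S(S(add(S(add(SZ, mul(Z, SSZ))), add(SZ, SSZ))))
  [9] S(S(S(add(add(SZ, mul(Z, SSZ)), add(SZ, SSZ)))))
  [10] S(S(S(add(S(add(Z, mul(Z, SSZ))), add(SZ, SSZ)))))
  [11] S(S(S(S(add(add(Z, mul(Z, SSZ)), add(SZ, SSZ))))))
  [12] S(S(S(S(add(mul(Z, SSZ), add(SZ, SSZ))))))
  [13] S(S(S(S(add(Z, add(SZ, SSZ))))))
  [14] S(S(S(S(add(SZ, SSZ)))))
  [15] S(S(S(S(S(add(Z, SSZ))))))
  [16] S^7(Z)

Answer: normal form = S^7(Z)  (in 16 steps)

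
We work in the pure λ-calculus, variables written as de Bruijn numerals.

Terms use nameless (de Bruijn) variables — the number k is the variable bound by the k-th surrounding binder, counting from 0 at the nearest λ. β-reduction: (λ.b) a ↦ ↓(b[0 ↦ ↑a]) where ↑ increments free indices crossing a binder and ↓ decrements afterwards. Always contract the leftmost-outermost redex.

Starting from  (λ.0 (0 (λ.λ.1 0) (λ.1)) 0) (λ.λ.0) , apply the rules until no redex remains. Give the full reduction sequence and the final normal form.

Answer: normal form = λ.λ.0  (in 3 steps)

Reduction:
  start: (λ.0 (0 (λ.λ.1 0) (λ.1)) 0) (λ.λ.0)
  →1  (λ.λ.0) ((λ.λ.0) (λ.λ.1 0) (λ.λ.λ.0)) (λ.λ.0)
  →2  (λ.0) (λ.λ.0)
  →3  λ.λ.0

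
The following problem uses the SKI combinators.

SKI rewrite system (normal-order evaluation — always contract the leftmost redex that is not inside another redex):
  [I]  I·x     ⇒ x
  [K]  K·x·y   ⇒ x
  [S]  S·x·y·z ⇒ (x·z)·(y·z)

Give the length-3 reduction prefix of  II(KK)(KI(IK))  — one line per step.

Answer: after 3 steps: K

Reduction:
  start: II(KK)(KI(IK))
  [1] I(KK)(KI(IK))
  [2] KK(KI(IK))
  [3] K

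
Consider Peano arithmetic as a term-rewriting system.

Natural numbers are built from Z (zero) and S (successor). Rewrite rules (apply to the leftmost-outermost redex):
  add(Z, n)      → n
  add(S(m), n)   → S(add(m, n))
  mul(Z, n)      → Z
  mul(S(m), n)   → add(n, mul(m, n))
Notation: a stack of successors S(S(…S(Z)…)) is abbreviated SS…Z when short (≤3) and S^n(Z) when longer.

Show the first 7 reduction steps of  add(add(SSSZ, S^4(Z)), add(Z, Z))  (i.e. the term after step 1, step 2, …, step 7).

  start: add(add(SSSZ, S^4(Z)), add(Z, Z))
  →1  add(S(add(SSZ, S^4(Z))), add(Z, Z))
  →2  S(add(add(SSZ, S^4(Z)), add(Z, Z)))
  →3  S(add(S(add(SZ, S^4(Z))), add(Z, Z)))
  →4  S(S(add(add(SZ, S^4(Z)), add(Z, Z))))
  →5  S(S(add(S(add(Z, S^4(Z))), add(Z, Z))))
  →6  S(S(S(add(add(Z, S^4(Z)), add(Z, Z)))))
  →7  S(S(S(add(S^4(Z), add(Z, Z)))))

Answer: after 7 steps: S(S(S(add(S^4(Z), add(Z, Z)))))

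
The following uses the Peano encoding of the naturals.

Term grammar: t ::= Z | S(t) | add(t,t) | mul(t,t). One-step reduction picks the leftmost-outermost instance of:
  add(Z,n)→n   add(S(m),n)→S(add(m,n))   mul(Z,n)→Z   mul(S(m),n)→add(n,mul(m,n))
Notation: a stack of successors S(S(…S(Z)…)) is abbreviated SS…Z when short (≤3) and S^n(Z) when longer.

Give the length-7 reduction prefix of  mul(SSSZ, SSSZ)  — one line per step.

Answer: after 7 steps: S(S(S(S(add(SSZ, mul(SZ, SSSZ))))))

Working:
  start: mul(SSSZ, SSSZ)
  →1  add(SSSZ, mul(SSZ, SSSZ))
  →2  S(add(SSZ, mul(SSZ, SSSZ)))
  →3  S(S(add(SZ, mul(SSZ, SSSZ))))
  →4  S(S(S(add(Z, mul(SSZ, SSSZ)))))
  →5  S(S(S(mul(SSZ, SSSZ))))
  →6  S(S(S(add(SSSZ, mul(SZ, SSSZ)))))
  →7  S(S(S(S(add(SSZ, mul(SZ, SSSZ))))))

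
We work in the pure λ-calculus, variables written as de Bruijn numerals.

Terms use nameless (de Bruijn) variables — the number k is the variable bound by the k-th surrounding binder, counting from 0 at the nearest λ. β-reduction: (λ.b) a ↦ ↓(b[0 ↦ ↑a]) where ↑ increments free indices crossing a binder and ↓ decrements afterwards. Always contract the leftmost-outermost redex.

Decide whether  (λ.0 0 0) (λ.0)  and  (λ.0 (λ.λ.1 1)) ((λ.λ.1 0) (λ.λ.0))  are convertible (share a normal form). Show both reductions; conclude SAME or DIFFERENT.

Answer: SAME — A ⇓ λ.0, B ⇓ λ.0

Working:
Term A:
  start: (λ.0 0 0) (λ.0)
  [1] (λ.0) (λ.0) (λ.0)
  [2] (λ.0) (λ.0)
  [3] λ.0

Term B:
  start: (λ.0 (λ.λ.1 1)) ((λ.λ.1 0) (λ.λ.0))
  [1] (λ.λ.1 0) (λ.λ.0) (λ.λ.1 1)
  [2] (λ.(λ.λ.0) 0) (λ.λ.1 1)
  [3] (λ.λ.0) (λ.λ.1 1)
  [4] λ.0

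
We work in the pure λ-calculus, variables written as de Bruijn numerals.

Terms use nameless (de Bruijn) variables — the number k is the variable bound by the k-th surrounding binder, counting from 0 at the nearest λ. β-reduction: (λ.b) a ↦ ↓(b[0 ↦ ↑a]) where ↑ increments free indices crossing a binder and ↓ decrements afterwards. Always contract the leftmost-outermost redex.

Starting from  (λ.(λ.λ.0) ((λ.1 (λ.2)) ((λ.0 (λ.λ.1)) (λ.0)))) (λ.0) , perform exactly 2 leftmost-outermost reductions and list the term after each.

Answer: after 2 steps: λ.0

Working:
  start: (λ.(λ.λ.0) ((λ.1 (λ.2)) ((λ.0 (λ.λ.1)) (λ.0)))) (λ.0)
  [1] (λ.λ.0) ((λ.(λ.0) (λ.λ.0)) ((λ.0 (λ.λ.1)) (λ.0)))
  [2] λ.0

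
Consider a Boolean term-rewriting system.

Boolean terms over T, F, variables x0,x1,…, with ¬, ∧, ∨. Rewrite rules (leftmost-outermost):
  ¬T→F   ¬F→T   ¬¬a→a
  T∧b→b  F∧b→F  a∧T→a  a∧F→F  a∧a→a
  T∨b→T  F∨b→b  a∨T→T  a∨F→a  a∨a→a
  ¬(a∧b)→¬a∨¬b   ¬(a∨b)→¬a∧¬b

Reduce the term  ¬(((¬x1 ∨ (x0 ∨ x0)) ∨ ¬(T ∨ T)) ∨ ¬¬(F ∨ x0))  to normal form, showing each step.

  start: ¬(((¬x1 ∨ (x0 ∨ x0)) ∨ ¬(T ∨ T)) ∨ ¬¬(F ∨ x0))
  →1  ¬((¬x1 ∨ (x0 ∨ x0)) ∨ ¬(T ∨ T)) ∧ ¬¬¬(F ∨ x0)
  →2  (¬(¬x1 ∨ (x0 ∨ x0)) ∧ ¬¬(T ∨ T)) ∧ ¬¬¬(F ∨ x0)
  →3  ((¬¬x1 ∧ ¬(x0 ∨ x0)) ∧ ¬¬(T ∨ T)) ∧ ¬¬¬(F ∨ x0)
  →4  ((x1 ∧ ¬(x0 ∨ x0)) ∧ ¬¬(T ∨ T)) ∧ ¬¬¬(F ∨ x0)
  →5  ((x1 ∧ (¬x0 ∧ ¬x0)) ∧ ¬¬(T ∨ T)) ∧ ¬¬¬(F ∨ x0)
  →6  ((x1 ∧ ¬x0) ∧ ¬¬(T ∨ T)) ∧ ¬¬¬(F ∨ x0)
  →7  ((x1 ∧ ¬x0) ∧ (T ∨ T)) ∧ ¬¬¬(F ∨ x0)
  →8  ((x1 ∧ ¬x0) ∧ T) ∧ ¬¬¬(F ∨ x0)
  →9  (x1 ∧ ¬x0) ∧ ¬¬¬(F ∨ x0)
  →10  (x1 ∧ ¬x0) ∧ ¬(F ∨ x0)
  →11  (x1 ∧ ¬x0) ∧ (¬F ∧ ¬x0)
  →12  (x1 ∧ ¬x0) ∧ (T ∧ ¬x0)
  →13  (x1 ∧ ¬x0) ∧ ¬x0

Answer: normal form = (x1 ∧ ¬x0) ∧ ¬x0  (in 13 steps)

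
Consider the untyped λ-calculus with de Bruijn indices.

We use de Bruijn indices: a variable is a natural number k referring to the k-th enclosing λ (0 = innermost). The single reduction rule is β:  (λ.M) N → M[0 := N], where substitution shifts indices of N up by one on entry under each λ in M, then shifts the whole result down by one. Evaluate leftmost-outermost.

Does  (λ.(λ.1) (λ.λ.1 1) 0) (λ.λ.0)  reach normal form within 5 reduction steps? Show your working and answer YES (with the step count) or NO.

  start: (λ.(λ.1) (λ.λ.1 1) 0) (λ.λ.0)
  [1] (λ.λ.λ.0) (λ.λ.1 1) (λ.λ.0)
  [2] (λ.λ.0) (λ.λ.0)
  [3] λ.0

Answer: YES — reaches normal form λ.0 in 3 ≤ 5 steps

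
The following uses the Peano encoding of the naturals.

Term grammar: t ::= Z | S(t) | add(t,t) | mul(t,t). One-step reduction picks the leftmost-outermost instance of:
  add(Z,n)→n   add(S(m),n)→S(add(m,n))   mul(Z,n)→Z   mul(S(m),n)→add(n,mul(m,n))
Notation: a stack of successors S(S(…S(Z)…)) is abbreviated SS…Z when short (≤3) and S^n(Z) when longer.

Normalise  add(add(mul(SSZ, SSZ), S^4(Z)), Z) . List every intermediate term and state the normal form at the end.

Answer: normal form = S^8(Z)  (in 23 steps)

Reduction:
  start: add(add(mul(SSZ, SSZ), S^4(Z)), Z)
  step 1: add(add(add(SSZ, mul(SZ, SSZ)), S^4(Z)), Z)
  step 2: add(add(S(add(SZ, mul(SZ, SSZ))), S^4(Z)), Z)
  step 3: add(S(add(add(SZ, mul(SZ, SSZ)), S^4(Z))), Z)
  step 4: S(add(add(add(SZ, mul(SZ, SSZ)), S^4(Z)), Z))
  step 5: S(add(add(S(add(Z, mul(SZ, SSZ))), S^4(Z)), Z))
  step 6: S(add(S(add(add(Z, mul(SZ, SSZ)), S^4(Z))), Z))
  step 7: S(S(add(add(add(Z, mul(SZ, SSZ)), S^4(Z)), Z)))
  step 8: S(S(add(add(mul(SZ, SSZ), S^4(Z)), Z)))
  step 9: S(S(add(add(add(SSZ, mul(Z, SSZ)), S^4(Z)), Z)))
  step 10: S(S(add(add(S(add(SZ, mul(Z, SSZ))), S^4(Z)), Z)))
  step 11: S(S(add(S(add(add(SZ, mul(Z, SSZ)), S^4(Z))), Z)))
  step 12: S(S(S(add(add(add(SZ, mul(Z, SSZ)), S^4(Z)), Z))))
  step 13: S(S(S(add(add(S(add(Z, mul(Z, SSZ))), S^4(Z)), Z))))
  step 14: S(S(S(add(S(add(add(Z, mul(Z, SSZ)), S^4(Z))), Z))))
  step 15: S(S(S(S(add(add(add(Z, mul(Z, SSZ)), S^4(Z)), Z)))))
  step 16: S(S(S(S(add(add(mul(Z, SSZ), S^4(Z)), Z)))))
  step 17: S(S(S(S(add(add(Z, S^4(Z)), Z)))))
  step 18: S(S(S(S(add(S^4(Z), Z)))))
  step 19: S(S(S(S(S(add(SSSZ, Z))))))
  step 20: S(S(S(S(S(S(add(SSZ, Z)))))))
  step 21: S(S(S(S(S(S(S(add(SZ, Z))))))))
  step 22: S(S(S(S(S(S(S(S(add(Z, Z)))))))))
  step 23: S^8(Z)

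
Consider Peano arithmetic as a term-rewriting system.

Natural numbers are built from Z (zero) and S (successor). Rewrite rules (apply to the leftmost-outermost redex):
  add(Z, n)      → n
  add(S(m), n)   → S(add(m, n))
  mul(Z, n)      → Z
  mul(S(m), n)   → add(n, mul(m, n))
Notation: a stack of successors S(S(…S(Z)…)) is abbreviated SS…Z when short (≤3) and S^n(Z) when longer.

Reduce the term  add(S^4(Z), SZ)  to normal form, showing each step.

  start: add(S^4(Z), SZ)
  [1] S(add(SSSZ, SZ))
  [2] S(S(add(SSZ, SZ)))
  [3] S(S(S(add(SZ, SZ))))
  [4] S(S(S(S(add(Z, SZ)))))
  [5] S^5(Z)

Answer: normal form = S^5(Z)  (in 5 steps)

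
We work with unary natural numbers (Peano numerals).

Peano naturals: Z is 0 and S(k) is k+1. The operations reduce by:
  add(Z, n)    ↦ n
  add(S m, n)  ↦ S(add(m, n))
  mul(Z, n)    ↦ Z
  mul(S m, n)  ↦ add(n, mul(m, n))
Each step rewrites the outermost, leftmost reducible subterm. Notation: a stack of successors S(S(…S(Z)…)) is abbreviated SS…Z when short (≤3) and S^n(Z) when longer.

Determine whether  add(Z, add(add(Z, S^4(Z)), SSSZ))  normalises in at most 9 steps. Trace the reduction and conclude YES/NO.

Answer: YES — reaches normal form S^7(Z) in 7 ≤ 9 steps

Working:
  start: add(Z, add(add(Z, S^4(Z)), SSSZ))
  step 1: add(add(Z, S^4(Z)), SSSZ)
  step 2: add(S^4(Z), SSSZ)
  step 3: S(add(SSSZ, SSSZ))
  step 4: S(S(add(SSZ, SSSZ)))
  step 5: S(S(S(add(SZ, SSSZ))))
  step 6: S(S(S(S(add(Z, SSSZ)))))
  step 7: S^7(Z)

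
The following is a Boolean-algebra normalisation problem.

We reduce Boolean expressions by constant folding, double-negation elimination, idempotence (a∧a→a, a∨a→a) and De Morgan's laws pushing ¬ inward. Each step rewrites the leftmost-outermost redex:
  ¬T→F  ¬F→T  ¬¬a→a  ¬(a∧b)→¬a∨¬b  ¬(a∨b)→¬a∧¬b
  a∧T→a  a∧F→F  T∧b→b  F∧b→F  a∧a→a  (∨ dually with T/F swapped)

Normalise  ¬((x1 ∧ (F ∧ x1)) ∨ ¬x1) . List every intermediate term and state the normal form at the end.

Answer: normal form = x1  (in 8 steps)

Derivation:
  start: ¬((x1 ∧ (F ∧ x1)) ∨ ¬x1)
  [1] ¬(x1 ∧ (F ∧ x1)) ∧ ¬¬x1
  [2] (¬x1 ∨ ¬(F ∧ x1)) ∧ ¬¬x1
  [3] (¬x1 ∨ (¬F ∨ ¬x1)) ∧ ¬¬x1
  [4] (¬x1 ∨ (T ∨ ¬x1)) ∧ ¬¬x1
  [5] (¬x1 ∨ T) ∧ ¬¬x1
  [6] T ∧ ¬¬x1
  [7] ¬¬x1
  [8] x1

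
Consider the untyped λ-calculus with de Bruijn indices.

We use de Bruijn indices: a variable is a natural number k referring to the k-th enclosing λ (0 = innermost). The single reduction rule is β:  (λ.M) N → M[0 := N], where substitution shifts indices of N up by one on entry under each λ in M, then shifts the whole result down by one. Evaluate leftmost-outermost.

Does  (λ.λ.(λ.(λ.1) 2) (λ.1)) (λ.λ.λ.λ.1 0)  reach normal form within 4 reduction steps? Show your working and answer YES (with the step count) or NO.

Answer: YES — reaches normal form λ.λ.1 in 3 ≤ 4 steps

Derivation:
  start: (λ.λ.(λ.(λ.1) 2) (λ.1)) (λ.λ.λ.λ.1 0)
  →1  λ.(λ.(λ.1) (λ.λ.λ.λ.1 0)) (λ.1)
  →2  λ.(λ.λ.2) (λ.λ.λ.λ.1 0)
  →3  λ.λ.1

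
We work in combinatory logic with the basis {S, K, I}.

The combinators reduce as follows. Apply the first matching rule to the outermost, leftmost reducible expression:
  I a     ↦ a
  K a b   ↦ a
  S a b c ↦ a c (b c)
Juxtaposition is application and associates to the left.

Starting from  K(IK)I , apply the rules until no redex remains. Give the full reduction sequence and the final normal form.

  start: K(IK)I
  step 1: IK
  step 2: K

Answer: normal form = K  (in 2 steps)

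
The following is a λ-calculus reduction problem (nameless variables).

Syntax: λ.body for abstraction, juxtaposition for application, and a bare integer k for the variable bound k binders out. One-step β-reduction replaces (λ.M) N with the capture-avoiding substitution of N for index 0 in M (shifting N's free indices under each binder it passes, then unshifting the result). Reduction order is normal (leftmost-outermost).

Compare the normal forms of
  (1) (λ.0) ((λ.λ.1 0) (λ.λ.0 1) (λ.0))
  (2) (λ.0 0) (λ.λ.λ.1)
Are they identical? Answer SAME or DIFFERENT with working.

Term A:
  start: (λ.0) ((λ.λ.1 0) (λ.λ.0 1) (λ.0))
  →1  (λ.λ.1 0) (λ.λ.0 1) (λ.0)
  →2  (λ.(λ.λ.0 1) 0) (λ.0)
  →3  (λ.λ.0 1) (λ.0)
  →4  λ.0 (λ.0)

Term B:
  start: (λ.0 0) (λ.λ.λ.1)
  →1  (λ.λ.λ.1) (λ.λ.λ.1)
  →2  λ.λ.1

Answer: DIFFERENT — A ⇓ λ.0 (λ.0), B ⇓ λ.λ.1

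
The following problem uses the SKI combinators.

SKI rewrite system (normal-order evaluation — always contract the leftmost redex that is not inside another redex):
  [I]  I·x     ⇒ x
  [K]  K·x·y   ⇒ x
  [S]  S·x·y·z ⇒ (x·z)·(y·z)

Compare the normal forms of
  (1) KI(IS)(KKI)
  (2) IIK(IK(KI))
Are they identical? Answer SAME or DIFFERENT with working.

Answer: DIFFERENT — A ⇓ K, B ⇓ K(K(KI))

Reduction:
Term A:
  start: KI(IS)(KKI)
  step 1: I(KKI)
  step 2: KKI
  step 3: K

Term B:
  start: IIK(IK(KI))
  step 1: IK(IK(KI))
  step 2: K(IK(KI))
  step 3: K(K(KI))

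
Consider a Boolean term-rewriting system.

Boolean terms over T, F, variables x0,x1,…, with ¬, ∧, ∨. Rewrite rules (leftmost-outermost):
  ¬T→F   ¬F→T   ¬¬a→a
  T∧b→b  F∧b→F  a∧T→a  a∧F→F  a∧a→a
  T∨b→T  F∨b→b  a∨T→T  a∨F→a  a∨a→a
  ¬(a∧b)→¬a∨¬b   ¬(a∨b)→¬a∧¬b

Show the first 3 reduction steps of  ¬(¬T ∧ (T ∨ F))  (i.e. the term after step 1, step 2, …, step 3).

Answer: after 3 steps: T

Working:
  start: ¬(¬T ∧ (T ∨ F))
  →1  ¬¬T ∨ ¬(T ∨ F)
  →2  T ∨ ¬(T ∨ F)
  →3  T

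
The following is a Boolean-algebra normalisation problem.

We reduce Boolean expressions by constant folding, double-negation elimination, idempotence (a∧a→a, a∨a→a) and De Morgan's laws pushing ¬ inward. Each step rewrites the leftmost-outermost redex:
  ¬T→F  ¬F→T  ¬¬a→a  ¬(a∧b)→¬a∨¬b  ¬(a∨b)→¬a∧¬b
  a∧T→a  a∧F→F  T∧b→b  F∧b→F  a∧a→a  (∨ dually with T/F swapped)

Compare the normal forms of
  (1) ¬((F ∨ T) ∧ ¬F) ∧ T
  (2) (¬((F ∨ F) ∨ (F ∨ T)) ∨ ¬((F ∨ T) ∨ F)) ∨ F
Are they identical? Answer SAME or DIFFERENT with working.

Answer: SAME — A ⇓ F, B ⇓ F

Working:
Term A:
  start: ¬((F ∨ T) ∧ ¬F) ∧ T
  step 1: ¬((F ∨ T) ∧ ¬F)
  step 2: ¬(F ∨ T) ∨ ¬¬F
  step 3: (¬F ∧ ¬T) ∨ ¬¬F
  step 4: (T ∧ ¬T) ∨ ¬¬F
  step 5: ¬T ∨ ¬¬F
  step 6: F ∨ ¬¬F
  step 7: ¬¬F
  step 8: F

Term B:
  start: (¬((F ∨ F) ∨ (F ∨ T)) ∨ ¬((F ∨ T) ∨ F)) ∨ F
  step 1: ¬((F ∨ F) ∨ (F ∨ T)) ∨ ¬((F ∨ T) ∨ F)
  step 2: (¬(F ∨ F) ∧ ¬(F ∨ T)) ∨ ¬((F ∨ T) ∨ F)
  step 3: ((¬F ∧ ¬F) ∧ ¬(F ∨ T)) ∨ ¬((F ∨ T) ∨ F)
  step 4: (¬F ∧ ¬(F ∨ T)) ∨ ¬((F ∨ T) ∨ F)
  step 5: (T ∧ ¬(F ∨ T)) ∨ ¬((F ∨ T) ∨ F)
  step 6: ¬(F ∨ T) ∨ ¬((F ∨ T) ∨ F)
  step 7: (¬F ∧ ¬T) ∨ ¬((F ∨ T) ∨ F)
  step 8: (T ∧ ¬T) ∨ ¬((F ∨ T) ∨ F)
  step 9: ¬T ∨ ¬((F ∨ T) ∨ F)
  step 10: F ∨ ¬((F ∨ T) ∨ F)
  step 11: ¬((F ∨ T) ∨ F)
  step 12: ¬(F ∨ T) ∧ ¬F
  step 13: (¬F ∧ ¬T) ∧ ¬F
  step 14: (T ∧ ¬T) ∧ ¬F
  step 15: ¬T ∧ ¬F
  step 16: F ∧ ¬F
  step 17: F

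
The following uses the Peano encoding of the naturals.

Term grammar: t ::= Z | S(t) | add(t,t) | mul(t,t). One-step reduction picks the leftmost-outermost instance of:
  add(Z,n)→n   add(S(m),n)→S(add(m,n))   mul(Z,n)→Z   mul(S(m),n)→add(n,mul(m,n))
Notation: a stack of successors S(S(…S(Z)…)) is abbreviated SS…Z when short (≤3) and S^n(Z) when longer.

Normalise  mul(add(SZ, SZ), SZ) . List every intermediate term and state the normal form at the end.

Answer: normal form = SSZ  (in 9 steps)

Working:
  start: mul(add(SZ, SZ), SZ)
  step 1: mul(S(add(Z, SZ)), SZ)
  step 2: add(SZ, mul(add(Z, SZ), SZ))
  step 3: S(add(Z, mul(add(Z, SZ), SZ)))
  step 4: S(mul(add(Z, SZ), SZ))
  step 5: S(mul(SZ, SZ))
  step 6: S(add(SZ, mul(Z, SZ)))
  step 7: S(S(add(Z, mul(Z, SZ))))
  step 8: S(S(mul(Z, SZ)))
  step 9: SSZ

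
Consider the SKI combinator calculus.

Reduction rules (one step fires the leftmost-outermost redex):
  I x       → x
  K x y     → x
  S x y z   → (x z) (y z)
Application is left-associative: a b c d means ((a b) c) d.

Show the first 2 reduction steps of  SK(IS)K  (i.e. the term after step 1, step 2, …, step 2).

Answer: after 2 steps: K

Reduction:
  start: SK(IS)K
  →1  KK(ISK)
  →2  K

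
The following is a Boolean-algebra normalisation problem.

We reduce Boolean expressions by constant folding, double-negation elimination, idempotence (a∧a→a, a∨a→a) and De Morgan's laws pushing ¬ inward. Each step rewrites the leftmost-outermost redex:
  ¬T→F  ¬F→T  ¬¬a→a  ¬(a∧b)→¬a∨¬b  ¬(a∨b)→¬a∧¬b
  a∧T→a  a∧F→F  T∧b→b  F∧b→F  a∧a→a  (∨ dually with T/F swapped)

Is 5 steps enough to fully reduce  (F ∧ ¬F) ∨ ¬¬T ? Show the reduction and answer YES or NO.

  start: (F ∧ ¬F) ∨ ¬¬T
  [1] F ∨ ¬¬T
  [2] ¬¬T
  [3] T

Answer: YES — reaches normal form T in 3 ≤ 5 steps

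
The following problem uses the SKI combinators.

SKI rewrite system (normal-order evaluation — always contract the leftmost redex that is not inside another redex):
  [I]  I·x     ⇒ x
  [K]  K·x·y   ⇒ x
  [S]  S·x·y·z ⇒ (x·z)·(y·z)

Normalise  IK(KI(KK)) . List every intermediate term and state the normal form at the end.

Answer: normal form = KI  (in 2 steps)

Derivation:
  start: IK(KI(KK))
  →1  K(KI(KK))
  →2  KI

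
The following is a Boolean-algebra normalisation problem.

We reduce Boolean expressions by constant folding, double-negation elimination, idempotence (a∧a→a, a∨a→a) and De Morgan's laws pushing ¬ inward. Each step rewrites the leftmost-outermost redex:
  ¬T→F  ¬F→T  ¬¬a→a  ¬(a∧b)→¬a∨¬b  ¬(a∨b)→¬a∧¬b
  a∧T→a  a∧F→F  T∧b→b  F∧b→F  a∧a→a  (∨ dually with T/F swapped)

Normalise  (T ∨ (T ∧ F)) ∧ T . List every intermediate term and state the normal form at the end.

Answer: normal form = T  (in 2 steps)

Working:
  start: (T ∨ (T ∧ F)) ∧ T
  →1  T ∨ (T ∧ F)
  →2  T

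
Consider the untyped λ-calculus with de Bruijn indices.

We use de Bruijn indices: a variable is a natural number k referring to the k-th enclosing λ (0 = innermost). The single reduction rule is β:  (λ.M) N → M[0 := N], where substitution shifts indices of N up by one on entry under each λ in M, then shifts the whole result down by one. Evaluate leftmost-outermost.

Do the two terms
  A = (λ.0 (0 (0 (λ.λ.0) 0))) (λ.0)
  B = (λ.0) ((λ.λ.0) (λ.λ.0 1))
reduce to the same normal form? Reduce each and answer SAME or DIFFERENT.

Answer: SAME — A ⇓ λ.0, B ⇓ λ.0

Derivation:
Term A:
  start: (λ.0 (0 (0 (λ.λ.0) 0))) (λ.0)
  →1  (λ.0) ((λ.0) ((λ.0) (λ.λ.0) (λ.0)))
  →2  (λ.0) ((λ.0) (λ.λ.0) (λ.0))
  →3  (λ.0) (λ.λ.0) (λ.0)
  →4  (λ.λ.0) (λ.0)
  →5  λ.0

Term B:
  start: (λ.0) ((λ.λ.0) (λ.λ.0 1))
  →1  (λ.λ.0) (λ.λ.0 1)
  →2  λ.0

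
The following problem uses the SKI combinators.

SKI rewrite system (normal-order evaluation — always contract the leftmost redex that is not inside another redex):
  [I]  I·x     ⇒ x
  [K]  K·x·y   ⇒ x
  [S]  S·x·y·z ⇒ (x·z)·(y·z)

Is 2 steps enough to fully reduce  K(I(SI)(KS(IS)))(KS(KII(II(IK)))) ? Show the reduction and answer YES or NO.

  start: K(I(SI)(KS(IS)))(KS(KII(II(IK))))
  step 1: I(SI)(KS(IS))
  step 2: SI(KS(IS))

Answer: NO — after 2 steps the term is SI(KS(IS)), not yet normal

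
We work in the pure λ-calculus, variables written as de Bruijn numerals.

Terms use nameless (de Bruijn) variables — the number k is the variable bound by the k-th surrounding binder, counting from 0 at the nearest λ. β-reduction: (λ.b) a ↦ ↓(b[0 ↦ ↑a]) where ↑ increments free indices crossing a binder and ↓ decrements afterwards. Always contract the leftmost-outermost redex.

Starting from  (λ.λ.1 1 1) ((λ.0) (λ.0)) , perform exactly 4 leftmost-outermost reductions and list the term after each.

Answer: after 4 steps: λ.(λ.0) ((λ.0) (λ.0))

Reduction:
  start: (λ.λ.1 1 1) ((λ.0) (λ.0))
  [1] λ.(λ.0) (λ.0) ((λ.0) (λ.0)) ((λ.0) (λ.0))
  [2] λ.(λ.0) ((λ.0) (λ.0)) ((λ.0) (λ.0))
  [3] λ.(λ.0) (λ.0) ((λ.0) (λ.0))
  [4] λ.(λ.0) ((λ.0) (λ.0))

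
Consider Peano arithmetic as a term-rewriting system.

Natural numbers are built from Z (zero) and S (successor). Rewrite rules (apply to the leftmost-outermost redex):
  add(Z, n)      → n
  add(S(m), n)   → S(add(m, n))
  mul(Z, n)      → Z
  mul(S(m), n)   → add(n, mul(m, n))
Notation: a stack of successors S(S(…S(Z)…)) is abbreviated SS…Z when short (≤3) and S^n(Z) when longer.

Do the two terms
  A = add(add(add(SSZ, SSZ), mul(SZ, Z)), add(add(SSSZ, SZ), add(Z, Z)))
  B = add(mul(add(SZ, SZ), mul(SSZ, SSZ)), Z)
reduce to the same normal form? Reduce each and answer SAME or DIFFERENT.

Term A:
  start: add(add(add(SSZ, SSZ), mul(SZ, Z)), add(add(SSSZ, SZ), add(Z, Z)))
  →1  add(add(S(add(SZ, SSZ)), mul(SZ, Z)), add(add(SSSZ, SZ), add(Z, Z)))
  →2  add(S(add(add(SZ, SSZ), mul(SZ, Z))), add(add(SSSZ, SZ), add(Z, Z)))
  →3  S(add(add(add(SZ, SSZ), mul(SZ, Z)), add(add(SSSZ, SZ), add(Z, Z))))
  →4  S(add(add(S(add(Z, SSZ)), mul(SZ, Z)), add(add(SSSZ, SZ), add(Z, Z))))
  →5  S(add(S(add(add(Z, SSZ), mul(SZ, Z))), add(add(SSSZ, SZ), add(Z, Z))))
  →6  S(S(add(add(add(Z, SSZ), mul(SZ, Z)), add(add(SSSZ, SZ), add(Z, Z)))))
  →7  S(S(add(add(SSZ, mul(SZ, Z)), add(add(SSSZ, SZ), add(Z, Z)))))
  →8  S(S(add(S(add(SZ, mul(SZ, Z))), add(add(SSSZ, SZ), add(Z, Z)))))
  →9  S(S(S(add(add(SZ, mul(SZ, Z)), add(add(SSSZ, SZ), add(Z, Z))))))
  →10  S(S(S(add(S(add(Z, mul(SZ, Z))), add(add(SSSZ, SZ), add(Z, Z))))))
  →11  S(S(S(S(add(add(Z, mul(SZ, Z)), add(add(SSSZ, SZ), add(Z, Z)))))))
  →12  S(S(S(S(add(mul(SZ, Z), add(add(SSSZ, SZ), add(Z, Z)))))))
  →13  S(S(S(S(add(add(Z, mul(Z, Z)), add(add(SSSZ, SZ), add(Z, Z)))))))
  →14  S(S(S(S(add(mul(Z, Z), add(add(SSSZ, SZ), add(Z, Z)))))))
  →15  S(S(S(S(add(Z, add(add(SSSZ, SZ), add(Z, Z)))))))
  →16  S(S(S(S(add(add(SSSZ, SZ), add(Z, Z))))))
  →17  S(S(S(S(add(S(add(SSZ, SZ)), add(Z, Z))))))
  →18  S(S(S(S(S(add(add(SSZ, SZ), add(Z, Z)))))))
  →19  S(S(S(S(S(add(S(add(SZ, SZ)), add(Z, Z)))))))
  →20  S(S(S(S(S(S(add(add(SZ, SZ), add(Z, Z))))))))
  →21  S(S(S(S(S(S(add(S(add(Z, SZ)), add(Z, Z))))))))
  →22  S(S(S(S(S(S(S(add(add(Z, SZ), add(Z, Z)))))))))
  →23  S(S(S(S(S(S(S(add(SZ, add(Z, Z)))))))))
  →24  S(S(S(S(S(S(S(S(add(Z, add(Z, Z))))))))))
  →25  S(S(S(S(S(S(S(S(add(Z, Z)))))))))
  →26  S^8(Z)

Term B:
  start: add(mul(add(SZ, SZ), mul(SSZ, SSZ)), Z)
  →1  add(mul(S(add(Z, SZ)), mul(SSZ, SSZ)), Z)
  →2  add(add(mul(SSZ, SSZ), mul(add(Z, SZ), mul(SSZ, SSZ))), Z)
  →3  add(add(add(SSZ, mul(SZ, SSZ)), mul(add(Z, SZ), mul(SSZ, SSZ))), Z)
  →4  add(add(S(add(SZ, mul(SZ, SSZ))), mul(add(Z, SZ), mul(SSZ, SSZ))), Z)
  →5  add(S(add(add(SZ, mul(SZ, SSZ)), mul(add(Z, SZ), mul(SSZ, SSZ)))), Z)
  →6  S(add(add(add(SZ, mul(SZ, SSZ)), mul(add(Z, SZ), mul(SSZ, SSZ))), Z))
  →7  S(add(add(S(add(Z, mul(SZ, SSZ))), mul(add(Z, SZ), mul(SSZ, SSZ))), Z))
  →8  S(add(S(add(add(Z, mul(SZ, SSZ)), mul(add(Z, SZ), mul(SSZ, SSZ)))), Z))
  →9  S(S(add(add(add(Z, mul(SZ, SSZ)), mul(add(Z, SZ), mul(SSZ, SSZ))), Z)))
  →10  S(S(add(add(mul(SZ, SSZ), mul(add(Z, SZ), mul(SSZ, SSZ))), Z)))
  →11  S(S(add(add(add(SSZ, mul(Z, SSZ)), mul(add(Z, SZ), mul(SSZ, SSZ))), Z)))
  →12  S(S(add(add(S(add(SZ, mul(Z, SSZ))), mul(add(Z, SZ), mul(SSZ, SSZ))), Z)))
  →13  S(S(add(S(add(add(SZ, mul(Z, SSZ)), mul(add(Z, SZ), mul(SSZ, SSZ)))), Z)))
  →14  S(S(S(add(add(add(SZ, mul(Z, SSZ)), mul(add(Z, SZ), mul(SSZ, SSZ))), Z))))
  →15  S(S(S(add(add(S(add(Z, mul(Z, SSZ))), mul(add(Z, SZ), mul(SSZ, SSZ))), Z))))
  →16  S(S(S(add(S(add(add(Z, mul(Z, SSZ)), mul(add(Z, SZ), mul(SSZ, SSZ)))), Z))))
  →17  S(S(S(S(add(add(add(Z, mul(Z, SSZ)), mul(add(Z, SZ), mul(SSZ, SSZ))), Z)))))
  →18  S(S(S(S(add(add(mul(Z, SSZ), mul(add(Z, SZ), mul(SSZ, SSZ))), Z)))))
  →19  S(S(S(S(add(add(Z, mul(add(Z, SZ), mul(SSZ, SSZ))), Z)))))
  →20  S(S(S(S(add(mul(add(Z, SZ), mul(SSZ, SSZ)), Z)))))
  →21  S(S(S(S(add(mul(SZ, mul(SSZ, SSZ)), Z)))))
  →22  S(S(S(S(add(add(mul(SSZ, SSZ), mul(Z, mul(SSZ, SSZ))), Z)))))
  →23  S(S(S(S(add(add(add(SSZ, mul(SZ, SSZ)), mul(Z, mul(SSZ, SSZ))), Z)))))
  →24  S(S(S(S(add(add(S(add(SZ, mul(SZ, SSZ))), mul(Z, mul(SSZ, SSZ))), Z)))))
  →25  S(S(S(S(add(S(add(add(SZ, mul(SZ, SSZ)), mul(Z, mul(SSZ, SSZ)))), Z)))))
  →26  S(S(S(S(S(add(add(add(SZ, mul(SZ, SSZ)), mul(Z, mul(SSZ, SSZ))), Z))))))
  →27  S(S(S(S(S(add(add(S(add(Z, mul(SZ, SSZ))), mul(Z, mul(SSZ, SSZ))), Z))))))
  →28  S(S(S(S(S(add(S(add(add(Z, mul(SZ, SSZ)), mul(Z, mul(SSZ, SSZ)))), Z))))))
  →29  S(S(S(S(S(S(add(add(add(Z, mul(SZ, SSZ)), mul(Z, mul(SSZ, SSZ))), Z)))))))
  →30  S(S(S(S(S(S(add(add(mul(SZ, SSZ), mul(Z, mul(SSZ, SSZ))), Z)))))))
  →31  S(S(S(S(S(S(add(add(add(SSZ, mul(Z, SSZ)), mul(Z, mul(SSZ, SSZ))), Z)))))))
  →32  S(S(S(S(S(S(add(add(S(add(SZ, mul(Z, SSZ))), mul(Z, mul(SSZ, SSZ))), Z)))))))
  →33  S(S(S(S(S(S(add(S(add(add(SZ, mul(Z, SSZ)), mul(Z, mul(SSZ, SSZ)))), Z)))))))
  →34  S(S(S(S(S(S(S(add(add(add(SZ, mul(Z, SSZ)), mul(Z, mul(SSZ, SSZ))), Z))))))))
  →35  S(S(S(S(S(S(S(add(add(S(add(Z, mul(Z, SSZ))), mul(Z, mul(SSZ, SSZ))), Z))))))))
  →36  S(S(S(S(S(S(S(add(S(add(add(Z, mul(Z, SSZ)), mul(Z, mul(SSZ, SSZ)))), Z))))))))
  →37  S(S(S(S(S(S(S(S(add(add(add(Z, mul(Z, SSZ)), mul(Z, mul(SSZ, SSZ))), Z)))))))))
  →38  S(S(S(S(S(S(S(S(add(add(mul(Z, SSZ), mul(Z, mul(SSZ, SSZ))), Z)))))))))
  →39  S(S(S(S(S(S(S(S(add(add(Z, mul(Z, mul(SSZ, SSZ))), Z)))))))))
  →40  S(S(S(S(S(S(S(S(add(mul(Z, mul(SSZ, SSZ)), Z)))))))))
  →41  S(S(S(S(S(S(S(S(add(Z, Z)))))))))
  →42  S^8(Z)

Answer: SAME — A ⇓ S^8(Z), B ⇓ S^8(Z)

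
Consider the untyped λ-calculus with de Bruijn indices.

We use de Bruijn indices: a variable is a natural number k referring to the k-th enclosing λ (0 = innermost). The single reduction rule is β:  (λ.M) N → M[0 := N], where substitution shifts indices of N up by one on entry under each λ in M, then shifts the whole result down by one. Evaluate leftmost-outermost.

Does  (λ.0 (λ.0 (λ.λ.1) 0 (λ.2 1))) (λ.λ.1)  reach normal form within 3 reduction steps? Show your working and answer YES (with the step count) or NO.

Answer: YES — reaches normal form λ.λ.0 (λ.λ.1) 0 (λ.λ.2) in 3 ≤ 3 steps

Reduction:
  start: (λ.0 (λ.0 (λ.λ.1) 0 (λ.2 1))) (λ.λ.1)
  step 1: (λ.λ.1) (λ.0 (λ.λ.1) 0 (λ.(λ.λ.1) 1))
  step 2: λ.λ.0 (λ.λ.1) 0 (λ.(λ.λ.1) 1)
  step 3: λ.λ.0 (λ.λ.1) 0 (λ.λ.2)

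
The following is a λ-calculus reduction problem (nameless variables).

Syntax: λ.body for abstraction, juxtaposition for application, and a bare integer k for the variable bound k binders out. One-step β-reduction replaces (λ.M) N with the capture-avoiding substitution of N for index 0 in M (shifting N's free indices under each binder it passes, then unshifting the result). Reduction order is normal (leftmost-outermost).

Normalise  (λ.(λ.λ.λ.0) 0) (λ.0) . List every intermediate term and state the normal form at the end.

Answer: normal form = λ.λ.0  (in 2 steps)

Reduction:
  start: (λ.(λ.λ.λ.0) 0) (λ.0)
  →1  (λ.λ.λ.0) (λ.0)
  →2  λ.λ.0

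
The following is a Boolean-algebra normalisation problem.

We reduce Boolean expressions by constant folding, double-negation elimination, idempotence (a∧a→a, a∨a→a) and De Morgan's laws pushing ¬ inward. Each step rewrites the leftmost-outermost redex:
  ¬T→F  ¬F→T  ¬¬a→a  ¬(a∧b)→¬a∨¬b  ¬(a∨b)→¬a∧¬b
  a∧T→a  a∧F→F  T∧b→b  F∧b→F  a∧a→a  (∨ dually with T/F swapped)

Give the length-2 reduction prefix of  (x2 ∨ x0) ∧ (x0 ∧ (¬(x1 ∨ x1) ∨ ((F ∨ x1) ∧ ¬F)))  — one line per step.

  start: (x2 ∨ x0) ∧ (x0 ∧ (¬(x1 ∨ x1) ∨ ((F ∨ x1) ∧ ¬F)))
  step 1: (x2 ∨ x0) ∧ (x0 ∧ ((¬x1 ∧ ¬x1) ∨ ((F ∨ x1) ∧ ¬F)))
  step 2: (x2 ∨ x0) ∧ (x0 ∧ (¬x1 ∨ ((F ∨ x1) ∧ ¬F)))

Answer: after 2 steps: (x2 ∨ x0) ∧ (x0 ∧ (¬x1 ∨ ((F ∨ x1) ∧ ¬F)))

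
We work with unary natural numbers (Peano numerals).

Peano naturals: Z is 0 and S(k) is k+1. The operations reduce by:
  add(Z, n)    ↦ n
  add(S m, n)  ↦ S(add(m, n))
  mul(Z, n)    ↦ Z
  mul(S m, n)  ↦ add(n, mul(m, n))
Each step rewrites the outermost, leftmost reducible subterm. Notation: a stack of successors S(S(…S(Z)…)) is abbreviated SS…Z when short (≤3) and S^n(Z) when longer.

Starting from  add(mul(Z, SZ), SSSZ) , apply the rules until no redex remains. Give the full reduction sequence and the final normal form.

Answer: normal form = SSSZ  (in 2 steps)

Working:
  start: add(mul(Z, SZ), SSSZ)
  →1  add(Z, SSSZ)
  →2  SSSZ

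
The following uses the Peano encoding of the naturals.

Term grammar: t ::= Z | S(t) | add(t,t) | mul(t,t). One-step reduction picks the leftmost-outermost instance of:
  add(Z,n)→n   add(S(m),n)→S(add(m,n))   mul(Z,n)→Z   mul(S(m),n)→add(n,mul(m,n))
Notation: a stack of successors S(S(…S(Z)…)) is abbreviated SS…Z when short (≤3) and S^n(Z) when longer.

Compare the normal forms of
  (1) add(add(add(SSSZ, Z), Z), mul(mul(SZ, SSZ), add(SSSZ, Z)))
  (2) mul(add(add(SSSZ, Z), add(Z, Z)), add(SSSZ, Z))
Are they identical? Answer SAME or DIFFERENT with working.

Term A:
  start: add(add(add(SSSZ, Z), Z), mul(mul(SZ, SSZ), add(SSSZ, Z)))
  step 1: add(add(S(add(SSZ, Z)), Z), mul(mul(SZ, SSZ), add(SSSZ, Z)))
  step 2: add(S(add(add(SSZ, Z), Z)), mul(mul(SZ, SSZ), add(SSSZ, Z)))
  step 3: S(add(add(add(SSZ, Z), Z), mul(mul(SZ, SSZ), add(SSSZ, Z))))
  step 4: S(add(add(S(add(SZ, Z)), Z), mul(mul(SZ, SSZ), add(SSSZ, Z))))
  step 5: S(add(S(add(add(SZ, Z), Z)), mul(mul(SZ, SSZ), add(SSSZ, Z))))
  step 6: S(S(add(add(add(SZ, Z), Z), mul(mul(SZ, SSZ), add(SSSZ, Z)))))
  step 7: S(S(add(add(S(add(Z, Z)), Z), mul(mul(SZ, SSZ), add(SSSZ, Z)))))
  step 8: S(S(add(S(add(add(Z, Z), Z)), mul(mul(SZ, SSZ), add(SSSZ, Z)))))
  step 9: S(S(S(add(add(add(Z, Z), Z), mul(mul(SZ, SSZ), add(SSSZ, Z))))))
  step 10: S(S(S(add(add(Z, Z), mul(mul(SZ, SSZ), add(SSSZ, Z))))))
  step 11: S(S(S(add(Z, mul(mul(SZ, SSZ), add(SSSZ, Z))))))
  step 12: S(S(S(mul(mul(SZ, SSZ), add(SSSZ, Z)))))
  step 13: S(S(S(mul(add(SSZ, mul(Z, SSZ)), add(SSSZ, Z)))))
  step 14: S(S(S(mul(S(add(SZ, mul(Z, SSZ))), add(SSSZ, Z)))))
  step 15: S(S(S(add(add(SSSZ, Z), mul(add(SZ, mul(Z, SSZ)), add(SSSZ, Z))))))
  step 16: S(S(S(add(S(add(SSZ, Z)), mul(add(SZ, mul(Z, SSZ)), add(SSSZ, Z))))))
  step 17: S(S(S(S(add(add(SSZ, Z), mul(add(SZ, mul(Z, SSZ)), add(SSSZ, Z)))))))
  step 18: S(S(S(S(add(S(add(SZ, Z)), mul(add(SZ, mul(Z, SSZ)), add(SSSZ, Z)))))))
  step 19: S(S(S(S(S(add(add(SZ, Z), mul(add(SZ, mul(Z, SSZ)), add(SSSZ, Z))))))))
  step 20: S(S(S(S(S(add(S(add(Z, Z)), mul(add(SZ, mul(Z, SSZ)), add(SSSZ, Z))))))))
  step 21: S(S(S(S(S(S(add(add(Z, Z), mul(add(SZ, mul(Z, SSZ)), add(SSSZ, Z)))))))))
  step 22: S(S(S(S(S(S(add(Z, mul(add(SZ, mul(Z, SSZ)), add(SSSZ, Z)))))))))
  step 23: S(S(S(S(S(S(mul(add(SZ, mul(Z, SSZ)), add(SSSZ, Z))))))))
  step 24: S(S(S(S(S(S(mul(S(add(Z, mul(Z, SSZ))), add(SSSZ, Z))))))))
  step 25: S(S(S(S(S(S(add(add(SSSZ, Z), mul(add(Z, mul(Z, SSZ)), add(SSSZ, Z)))))))))
  step 26: S(S(S(S(S(S(add(S(add(SSZ, Z)), mul(add(Z, mul(Z, SSZ)), add(SSSZ, Z)))))))))
  step 27: S(S(S(S(S(S(S(add(add(SSZ, Z), mul(add(Z, mul(Z, SSZ)), add(SSSZ, Z))))))))))
  step 28: S(S(S(S(S(S(S(add(S(add(SZ, Z)), mul(add(Z, mul(Z, SSZ)), add(SSSZ, Z))))))))))
  step 29: S(S(S(S(S(S(S(S(add(add(SZ, Z), mul(add(Z, mul(Z, SSZ)), add(SSSZ, Z)))))))))))
  step 30: S(S(S(S(S(S(S(S(add(S(add(Z, Z)), mul(add(Z, mul(Z, SSZ)), add(SSSZ, Z)))))))))))
  step 31: S(S(S(S(S(S(S(S(S(add(add(Z, Z), mul(add(Z, mul(Z, SSZ)), add(SSSZ, Z))))))))))))
  step 32: S(S(S(S(S(S(S(S(S(add(Z, mul(add(Z, mul(Z, SSZ)), add(SSSZ, Z))))))))))))
  step 33: S(S(S(S(S(S(S(S(S(mul(add(Z, mul(Z, SSZ)), add(SSSZ, Z)))))))))))
  step 34: S(S(S(S(S(S(S(S(S(mul(mul(Z, SSZ), add(SSSZ, Z)))))))))))
  step 35: S(S(S(S(S(S(S(S(S(mul(Z, add(SSSZ, Z)))))))))))
  step 36: S^9(Z)

Term B:
  start: mul(add(add(SSSZ, Z), add(Z, Z)), add(SSSZ, Z))
  step 1: mul(add(S(add(SSZ, Z)), add(Z, Z)), add(SSSZ, Z))
  step 2: mul(S(add(add(SSZ, Z), add(Z, Z))), add(SSSZ, Z))
  step 3: add(add(SSSZ, Z), mul(add(add(SSZ, Z), add(Z, Z)), add(SSSZ, Z)))
  step 4: add(S(add(SSZ, Z)), mul(add(add(SSZ, Z), add(Z, Z)), add(SSSZ, Z)))
  step 5: S(add(add(SSZ, Z), mul(add(add(SSZ, Z), add(Z, Z)), add(SSSZ, Z))))
  step 6: S(add(S(add(SZ, Z)), mul(add(add(SSZ, Z), add(Z, Z)), add(SSSZ, Z))))
  step 7: S(S(add(add(SZ, Z), mul(add(add(SSZ, Z), add(Z, Z)), add(SSSZ, Z)))))
  step 8: S(S(add(S(add(Z, Z)), mul(add(add(SSZ, Z), add(Z, Z)), add(SSSZ, Z)))))
  step 9: S(S(S(add(add(Z, Z), mul(add(add(SSZ, Z), add(Z, Z)), add(SSSZ, Z))))))
  step 10: S(S(S(add(Z, mul(add(add(SSZ, Z), add(Z, Z)), add(SSSZ, Z))))))
  step 11: S(S(S(mul(add(add(SSZ, Z), add(Z, Z)), add(SSSZ, Z)))))
  step 12: S(S(S(mul(add(S(add(SZ, Z)), add(Z, Z)), add(SSSZ, Z)))))
  step 13: S(S(S(mul(S(add(add(SZ, Z), add(Z, Z))), add(SSSZ, Z)))))
  step 14: S(S(S(add(add(SSSZ, Z), mul(add(add(SZ, Z), add(Z, Z)), add(SSSZ, Z))))))
  step 15: S(S(S(add(S(add(SSZ, Z)), mul(add(add(SZ, Z), add(Z, Z)), add(SSSZ, Z))))))
  step 16: S(S(S(S(add(add(SSZ, Z), mul(add(add(SZ, Z), add(Z, Z)), add(SSSZ, Z)))))))
  step 17: S(S(S(S(add(S(add(SZ, Z)), mul(add(add(SZ, Z), add(Z, Z)), add(SSSZ, Z)))))))
  step 18: S(S(S(S(S(add(add(SZ, Z), mul(add(add(SZ, Z), add(Z, Z)), add(SSSZ, Z))))))))
  step 19: S(S(S(S(S(add(S(add(Z, Z)), mul(add(add(SZ, Z), add(Z, Z)), add(SSSZ, Z))))))))
  step 20: S(S(S(S(S(S(add(add(Z, Z), mul(add(add(SZ, Z), add(Z, Z)), add(SSSZ, Z)))))))))
  step 21: S(S(S(S(S(S(add(Z, mul(add(add(SZ, Z), add(Z, Z)), add(SSSZ, Z)))))))))
  step 22: S(S(S(S(S(S(mul(add(add(SZ, Z), add(Z, Z)), add(SSSZ, Z))))))))
  step 23: S(S(S(S(S(S(mul(add(S(add(Z, Z)), add(Z, Z)), add(SSSZ, Z))))))))
  step 24: S(S(S(S(S(S(mul(S(add(add(Z, Z), add(Z, Z))), add(SSSZ, Z))))))))
  step 25: S(S(S(S(S(S(add(add(SSSZ, Z), mul(add(add(Z, Z), add(Z, Z)), add(SSSZ, Z)))))))))
  step 26: S(S(S(S(S(S(add(S(add(SSZ, Z)), mul(add(add(Z, Z), add(Z, Z)), add(SSSZ, Z)))))))))
  step 27: S(S(S(S(S(S(S(add(add(SSZ, Z), mul(add(add(Z, Z), add(Z, Z)), add(SSSZ, Z))))))))))
  step 28: S(S(S(S(S(S(S(add(S(add(SZ, Z)), mul(add(add(Z, Z), add(Z, Z)), add(SSSZ, Z))))))))))
  step 29: S(S(S(S(S(S(S(S(add(add(SZ, Z), mul(add(add(Z, Z), add(Z, Z)), add(SSSZ, Z)))))))))))
  step 30: S(S(S(S(S(S(S(S(add(S(add(Z, Z)), mul(add(add(Z, Z), add(Z, Z)), add(SSSZ, Z)))))))))))
  step 31: S(S(S(S(S(S(S(S(S(add(add(Z, Z), mul(add(add(Z, Z), add(Z, Z)), add(SSSZ, Z))))))))))))
  step 32: S(S(S(S(S(S(S(S(S(add(Z, mul(add(add(Z, Z), add(Z, Z)), add(SSSZ, Z))))))))))))
  step 33: S(S(S(S(S(S(S(S(S(mul(add(add(Z, Z), add(Z, Z)), add(SSSZ, Z)))))))))))
  step 34: S(S(S(S(S(S(S(S(S(mul(add(Z, add(Z, Z)), add(SSSZ, Z)))))))))))
  step 35: S(S(S(S(S(S(S(S(S(mul(add(Z, Z), add(SSSZ, Z)))))))))))
  step 36: S(S(S(S(S(S(S(S(S(mul(Z, add(SSSZ, Z)))))))))))
  step 37: S^9(Z)

Answer: SAME — A ⇓ S^9(Z), B ⇓ S^9(Z)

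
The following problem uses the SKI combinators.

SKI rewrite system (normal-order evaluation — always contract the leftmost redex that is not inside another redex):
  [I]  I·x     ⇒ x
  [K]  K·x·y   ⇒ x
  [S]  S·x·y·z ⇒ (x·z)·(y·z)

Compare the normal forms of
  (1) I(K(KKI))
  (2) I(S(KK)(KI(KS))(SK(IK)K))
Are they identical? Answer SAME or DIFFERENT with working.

Answer: SAME — A ⇓ KK, B ⇓ KK

Working:
Term A:
  start: I(K(KKI))
  →1  K(KKI)
  →2  KK

Term B:
  start: I(S(KK)(KI(KS))(SK(IK)K))
  →1  S(KK)(KI(KS))(SK(IK)K)
  →2  KK(SK(IK)K)(KI(KS)(SK(IK)K))
  →3  K(KI(KS)(SK(IK)K))
  →4  K(I(SK(IK)K))
  →5  K(SK(IK)K)
  →6  K(KK(IKK))
  →7  KK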